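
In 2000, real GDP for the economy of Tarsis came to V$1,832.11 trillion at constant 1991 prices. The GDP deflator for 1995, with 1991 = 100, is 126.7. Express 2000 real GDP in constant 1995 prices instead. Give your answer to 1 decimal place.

V$2,321.3 trillion

Real GDP in 1995 prices = Real GDP in 1991 prices × (P_1995/P_1991) = 1832.11 × 1.267 = 2321.28.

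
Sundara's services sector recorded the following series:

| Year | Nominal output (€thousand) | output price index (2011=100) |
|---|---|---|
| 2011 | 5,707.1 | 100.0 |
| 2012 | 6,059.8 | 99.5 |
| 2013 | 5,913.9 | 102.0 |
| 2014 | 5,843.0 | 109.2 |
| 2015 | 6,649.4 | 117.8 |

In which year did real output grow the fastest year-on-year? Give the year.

2012: real = 6059.8/0.995 = 6090.25; growth vs 2011 (5707.10) = 6.71%.
2013: real = 5913.9/1.020 = 5797.94; growth vs 2012 (6090.25) = -4.80%.
2014: real = 5843.0/1.092 = 5350.73; growth vs 2013 (5797.94) = -7.71%.
2015: real = 6649.4/1.178 = 5644.65; growth vs 2014 (5350.73) = 5.49%.

2012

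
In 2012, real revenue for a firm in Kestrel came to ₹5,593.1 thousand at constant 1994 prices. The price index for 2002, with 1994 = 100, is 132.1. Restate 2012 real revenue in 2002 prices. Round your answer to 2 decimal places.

₹7,388.49 thousand

Real revenue in 2002 prices = Real revenue in 1994 prices × (P_2002/P_1994) = 5593.1 × 1.321 = 7388.49.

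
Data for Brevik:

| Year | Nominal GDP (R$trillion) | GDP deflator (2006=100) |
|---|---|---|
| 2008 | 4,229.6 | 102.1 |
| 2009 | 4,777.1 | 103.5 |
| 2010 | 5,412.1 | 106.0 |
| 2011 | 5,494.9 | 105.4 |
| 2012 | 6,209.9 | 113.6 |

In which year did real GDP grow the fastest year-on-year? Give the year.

2009: real = 4777.1/1.035 = 4615.56; growth vs 2008 (4142.61) = 11.42%.
2010: real = 5412.1/1.060 = 5105.75; growth vs 2009 (4615.56) = 10.62%.
2011: real = 5494.9/1.054 = 5213.38; growth vs 2010 (5105.75) = 2.11%.
2012: real = 6209.9/1.136 = 5466.46; growth vs 2011 (5213.38) = 4.85%.

2009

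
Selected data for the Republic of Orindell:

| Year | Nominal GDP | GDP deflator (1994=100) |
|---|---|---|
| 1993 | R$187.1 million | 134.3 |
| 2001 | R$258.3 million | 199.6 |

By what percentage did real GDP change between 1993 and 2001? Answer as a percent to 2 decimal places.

Deflate each year: 1993 → 187.1/1.343 = 139.31; 2001 → 258.3/1.996 = 129.41.
So real GDP changed by 129.41/139.31 − 1 = -0.0711, i.e. -7.11%.

-7.11%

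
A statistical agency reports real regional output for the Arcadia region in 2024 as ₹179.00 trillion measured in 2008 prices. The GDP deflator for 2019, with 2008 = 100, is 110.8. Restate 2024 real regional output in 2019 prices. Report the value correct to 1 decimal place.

₹198.3 trillion

Real regional output in 2019 prices = Real regional output in 2008 prices × (P_2019/P_2008) = 179.00 × 1.108 = 198.33.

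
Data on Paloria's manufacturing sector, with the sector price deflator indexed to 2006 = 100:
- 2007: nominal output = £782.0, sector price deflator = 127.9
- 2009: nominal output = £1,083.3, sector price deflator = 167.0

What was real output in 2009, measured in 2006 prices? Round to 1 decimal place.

£648.7

Real output = Nominal / (sector price deflator/100) = 1083.3 / 1.670 = 648.68.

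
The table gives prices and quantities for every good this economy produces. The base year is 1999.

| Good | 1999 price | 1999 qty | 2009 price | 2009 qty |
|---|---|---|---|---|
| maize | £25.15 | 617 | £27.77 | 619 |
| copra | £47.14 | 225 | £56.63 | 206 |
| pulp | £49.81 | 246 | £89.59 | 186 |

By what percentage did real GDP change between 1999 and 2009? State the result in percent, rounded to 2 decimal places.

-9.99%

Real GDP 1999 = Nominal GDP 1999 = 25.15·617 + 47.14·225 + 49.81·246 = 38377.31.
Real GDP 2009 (at 1999 prices) = 25.15·619 + 47.14·206 + 49.81·186 = 34543.35.
Real growth = 34543.35/38377.31 − 1 = -0.0999.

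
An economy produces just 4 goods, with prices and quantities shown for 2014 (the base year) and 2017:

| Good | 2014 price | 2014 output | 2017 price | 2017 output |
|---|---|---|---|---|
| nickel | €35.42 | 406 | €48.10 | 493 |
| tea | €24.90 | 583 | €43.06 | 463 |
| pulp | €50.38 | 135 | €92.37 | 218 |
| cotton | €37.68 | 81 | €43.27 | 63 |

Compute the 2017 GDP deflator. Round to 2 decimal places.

Nominal GDP 2017 = 48.10·493 + 43.06·463 + 92.37·218 + 43.27·63 = 66512.75.
Real GDP 2017 (at 2014 prices) = 35.42·493 + 24.90·463 + 50.38·218 + 37.68·63 = 42347.44.
Deflator = Nominal/Real × 100 = 66512.75/42347.44 × 100 = 157.064.

157.06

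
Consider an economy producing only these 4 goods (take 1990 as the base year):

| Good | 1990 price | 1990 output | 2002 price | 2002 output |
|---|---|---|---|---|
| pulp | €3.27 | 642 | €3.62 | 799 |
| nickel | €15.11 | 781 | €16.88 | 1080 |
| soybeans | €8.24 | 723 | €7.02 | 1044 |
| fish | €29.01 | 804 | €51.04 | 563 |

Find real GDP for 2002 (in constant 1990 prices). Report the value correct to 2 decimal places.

Real GDP 2002 = Σ (p_1990 × q_2002) = 3.27·799 + 15.11·1080 + 8.24·1044 + 29.01·563 = 43866.72.

€43866.72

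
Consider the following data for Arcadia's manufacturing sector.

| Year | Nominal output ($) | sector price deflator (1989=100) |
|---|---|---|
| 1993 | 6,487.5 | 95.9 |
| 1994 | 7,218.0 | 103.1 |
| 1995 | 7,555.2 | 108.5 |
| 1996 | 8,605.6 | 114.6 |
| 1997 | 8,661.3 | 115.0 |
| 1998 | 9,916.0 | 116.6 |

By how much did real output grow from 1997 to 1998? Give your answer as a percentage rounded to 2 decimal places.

12.92%

Real output 1997 = 8661.3/1.150 = 7531.57.
Real output 1998 = 9916.0/1.166 = 8504.29.
Change = 8504.29/7531.57 − 1 = 0.1292.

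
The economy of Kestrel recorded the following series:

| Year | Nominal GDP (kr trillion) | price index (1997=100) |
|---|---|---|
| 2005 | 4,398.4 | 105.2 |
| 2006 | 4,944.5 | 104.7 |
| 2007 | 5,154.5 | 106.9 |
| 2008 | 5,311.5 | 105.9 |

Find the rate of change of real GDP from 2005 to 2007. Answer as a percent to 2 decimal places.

15.33%

Real GDP 2005 = 4398.4/1.052 = 4180.99.
Real GDP 2007 = 5154.5/1.069 = 4821.80.
Change = 4821.80/4180.99 − 1 = 0.1533.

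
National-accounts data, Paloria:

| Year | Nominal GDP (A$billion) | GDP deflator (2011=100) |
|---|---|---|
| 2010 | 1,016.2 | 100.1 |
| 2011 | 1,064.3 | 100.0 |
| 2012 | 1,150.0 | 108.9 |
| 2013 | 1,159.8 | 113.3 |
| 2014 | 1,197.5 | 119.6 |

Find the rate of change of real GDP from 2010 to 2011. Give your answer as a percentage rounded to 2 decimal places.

4.84%

Real GDP 2010 = 1016.2/1.001 = 1015.18.
Real GDP 2011 = 1064.3/1.000 = 1064.30.
Change = 1064.30/1015.18 − 1 = 0.0484.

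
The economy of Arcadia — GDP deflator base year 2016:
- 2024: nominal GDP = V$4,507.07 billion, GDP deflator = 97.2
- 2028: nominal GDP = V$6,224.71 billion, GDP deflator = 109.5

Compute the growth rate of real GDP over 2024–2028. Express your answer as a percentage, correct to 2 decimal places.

22.60%

Real GDP 2024 = 4507.07 / 0.972 = 4636.90.
Real GDP 2028 = 6224.71 / 1.095 = 5684.67.
Real growth = 5684.67 / 4636.90 − 1 = 0.2260.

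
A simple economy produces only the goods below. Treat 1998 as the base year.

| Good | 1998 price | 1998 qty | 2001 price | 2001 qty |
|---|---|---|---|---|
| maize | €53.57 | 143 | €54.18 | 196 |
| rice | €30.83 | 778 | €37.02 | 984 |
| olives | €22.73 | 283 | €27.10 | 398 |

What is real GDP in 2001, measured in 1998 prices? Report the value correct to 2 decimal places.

€49882.98

Real GDP 2001 = Σ (p_1998 × q_2001) = 53.57·196 + 30.83·984 + 22.73·398 = 49882.98.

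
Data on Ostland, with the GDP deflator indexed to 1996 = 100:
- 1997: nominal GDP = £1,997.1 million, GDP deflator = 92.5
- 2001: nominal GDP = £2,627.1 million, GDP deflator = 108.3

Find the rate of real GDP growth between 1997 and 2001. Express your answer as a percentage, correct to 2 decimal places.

Deflate each year: 1997 → 1997.1/0.925 = 2159.03; 2001 → 2627.1/1.083 = 2425.76.
So real GDP changed by 2425.76/2159.03 − 1 = 0.1235, i.e. 12.35%.

12.35%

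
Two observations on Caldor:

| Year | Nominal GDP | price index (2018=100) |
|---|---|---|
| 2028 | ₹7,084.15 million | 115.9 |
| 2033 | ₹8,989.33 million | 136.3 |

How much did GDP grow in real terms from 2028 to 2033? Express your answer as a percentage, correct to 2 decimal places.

7.90%

Deflate each year: 2028 → 7084.15/1.159 = 6112.30; 2033 → 8989.33/1.363 = 6595.25.
So real GDP changed by 6595.25/6112.30 − 1 = 0.0790, i.e. 7.90%.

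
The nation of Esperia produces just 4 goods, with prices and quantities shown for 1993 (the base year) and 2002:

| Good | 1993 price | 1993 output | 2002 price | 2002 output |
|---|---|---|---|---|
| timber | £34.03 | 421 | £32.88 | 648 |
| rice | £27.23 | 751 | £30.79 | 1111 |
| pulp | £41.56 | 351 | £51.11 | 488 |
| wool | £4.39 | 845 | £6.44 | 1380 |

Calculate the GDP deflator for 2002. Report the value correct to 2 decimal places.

Nominal GDP 2002 = 32.88·648 + 30.79·1111 + 51.11·488 + 6.44·1380 = 89342.81.
Real GDP 2002 (at 1993 prices) = 34.03·648 + 27.23·1111 + 41.56·488 + 4.39·1380 = 78643.45.
Deflator = Nominal/Real × 100 = 89342.81/78643.45 × 100 = 113.605.

113.60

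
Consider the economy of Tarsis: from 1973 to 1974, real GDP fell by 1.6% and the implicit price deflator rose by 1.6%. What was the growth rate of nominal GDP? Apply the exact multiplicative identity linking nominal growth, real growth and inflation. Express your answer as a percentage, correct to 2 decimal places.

-0.03%

(1 + g_nom) = (1 + g_real)(1 + π) = 0.9840 × 1.0160 = 0.99974.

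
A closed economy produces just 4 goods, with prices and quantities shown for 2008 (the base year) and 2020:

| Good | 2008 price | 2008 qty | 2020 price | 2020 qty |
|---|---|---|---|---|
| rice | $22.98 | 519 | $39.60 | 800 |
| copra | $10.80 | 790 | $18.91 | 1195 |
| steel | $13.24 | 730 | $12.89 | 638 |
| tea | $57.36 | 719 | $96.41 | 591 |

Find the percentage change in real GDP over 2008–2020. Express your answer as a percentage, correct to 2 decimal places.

3.18%

Real GDP 2008 = Nominal GDP 2008 = 22.98·519 + 10.80·790 + 13.24·730 + 57.36·719 = 71365.66.
Real GDP 2020 (at 2008 prices) = 22.98·800 + 10.80·1195 + 13.24·638 + 57.36·591 = 73636.88.
Real growth = 73636.88/71365.66 − 1 = 0.0318.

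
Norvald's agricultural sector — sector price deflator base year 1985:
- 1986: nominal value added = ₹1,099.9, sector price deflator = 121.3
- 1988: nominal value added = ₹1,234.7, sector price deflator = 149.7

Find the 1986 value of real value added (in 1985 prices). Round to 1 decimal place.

₹906.8

Real value added = Nominal / (sector price deflator/100) = 1099.9 / 1.213 = 906.76.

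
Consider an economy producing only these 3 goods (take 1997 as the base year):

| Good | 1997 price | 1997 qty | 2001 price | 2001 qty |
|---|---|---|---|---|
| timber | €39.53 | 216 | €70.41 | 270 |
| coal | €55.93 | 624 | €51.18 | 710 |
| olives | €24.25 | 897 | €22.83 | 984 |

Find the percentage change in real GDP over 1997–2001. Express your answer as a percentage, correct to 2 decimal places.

13.89%

Real GDP 1997 = Nominal GDP 1997 = 39.53·216 + 55.93·624 + 24.25·897 = 65191.05.
Real GDP 2001 (at 1997 prices) = 39.53·270 + 55.93·710 + 24.25·984 = 74245.40.
Real growth = 74245.40/65191.05 − 1 = 0.1389.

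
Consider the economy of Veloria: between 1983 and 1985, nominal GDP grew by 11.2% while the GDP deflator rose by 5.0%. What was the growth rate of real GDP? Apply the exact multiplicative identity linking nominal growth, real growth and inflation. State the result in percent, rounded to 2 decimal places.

(1 + g_nom) = (1 + g_real)(1 + π), so g_real = 1.1120 / 1.0500 − 1 = 0.05905.

5.90%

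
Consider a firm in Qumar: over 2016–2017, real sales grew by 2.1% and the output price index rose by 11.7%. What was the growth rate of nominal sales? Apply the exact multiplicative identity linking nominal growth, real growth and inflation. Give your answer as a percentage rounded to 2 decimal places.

14.05%

(1 + g_nom) = (1 + g_real)(1 + π) = 1.0210 × 1.1170 = 1.14046.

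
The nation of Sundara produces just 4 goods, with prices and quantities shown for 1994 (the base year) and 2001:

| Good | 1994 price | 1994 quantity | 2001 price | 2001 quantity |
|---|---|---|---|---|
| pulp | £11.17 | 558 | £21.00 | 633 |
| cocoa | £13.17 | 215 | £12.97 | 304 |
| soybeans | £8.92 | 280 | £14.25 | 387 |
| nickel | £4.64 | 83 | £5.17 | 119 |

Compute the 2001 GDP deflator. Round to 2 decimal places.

154.96

Nominal GDP 2001 = 21.00·633 + 12.97·304 + 14.25·387 + 5.17·119 = 23365.86.
Real GDP 2001 (at 1994 prices) = 11.17·633 + 13.17·304 + 8.92·387 + 4.64·119 = 15078.49.
Deflator = Nominal/Real × 100 = 23365.86/15078.49 × 100 = 154.962.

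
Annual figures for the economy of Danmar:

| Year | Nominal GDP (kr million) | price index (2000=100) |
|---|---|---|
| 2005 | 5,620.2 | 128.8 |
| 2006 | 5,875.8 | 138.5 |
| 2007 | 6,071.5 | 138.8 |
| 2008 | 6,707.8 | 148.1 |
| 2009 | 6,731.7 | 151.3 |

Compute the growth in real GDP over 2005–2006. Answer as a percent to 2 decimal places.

Real GDP 2005 = 5620.2/1.288 = 4363.51.
Real GDP 2006 = 5875.8/1.385 = 4242.45.
Change = 4242.45/4363.51 − 1 = -0.0277.

-2.77%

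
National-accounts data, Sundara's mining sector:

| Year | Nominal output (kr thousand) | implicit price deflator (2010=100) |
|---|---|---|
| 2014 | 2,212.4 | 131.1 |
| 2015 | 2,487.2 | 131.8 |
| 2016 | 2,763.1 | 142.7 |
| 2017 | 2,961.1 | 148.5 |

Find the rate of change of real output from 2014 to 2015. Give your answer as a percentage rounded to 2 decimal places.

11.82%

Real output 2014 = 2212.4/1.311 = 1687.57.
Real output 2015 = 2487.2/1.318 = 1887.10.
Change = 1887.10/1687.57 − 1 = 0.1182.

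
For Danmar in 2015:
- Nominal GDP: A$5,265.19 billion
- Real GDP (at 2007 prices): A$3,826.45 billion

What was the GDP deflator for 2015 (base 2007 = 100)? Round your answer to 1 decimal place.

GDP deflator = (Nominal / Real) × 100 = 5265.19 / 3826.45 × 100 = 137.60.

137.6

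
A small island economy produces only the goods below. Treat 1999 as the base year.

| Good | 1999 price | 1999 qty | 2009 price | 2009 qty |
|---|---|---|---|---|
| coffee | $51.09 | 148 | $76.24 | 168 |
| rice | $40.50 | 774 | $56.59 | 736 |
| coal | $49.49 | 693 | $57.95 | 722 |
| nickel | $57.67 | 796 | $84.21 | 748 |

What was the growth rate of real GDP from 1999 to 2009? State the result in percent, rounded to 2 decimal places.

-1.55%

Real GDP 1999 = Nominal GDP 1999 = 51.09·148 + 40.50·774 + 49.49·693 + 57.67·796 = 119110.21.
Real GDP 2009 (at 1999 prices) = 51.09·168 + 40.50·736 + 49.49·722 + 57.67·748 = 117260.06.
Real growth = 117260.06/119110.21 − 1 = -0.0155.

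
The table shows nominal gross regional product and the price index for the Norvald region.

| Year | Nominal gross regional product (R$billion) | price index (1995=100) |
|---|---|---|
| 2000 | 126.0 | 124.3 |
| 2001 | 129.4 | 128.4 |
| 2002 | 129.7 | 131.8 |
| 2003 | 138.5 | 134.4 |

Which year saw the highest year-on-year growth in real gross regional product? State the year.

2001: real = 129.4/1.284 = 100.78; growth vs 2000 (101.37) = -0.58%.
2002: real = 129.7/1.318 = 98.41; growth vs 2001 (100.78) = -2.35%.
2003: real = 138.5/1.344 = 103.05; growth vs 2002 (98.41) = 4.71%.

2003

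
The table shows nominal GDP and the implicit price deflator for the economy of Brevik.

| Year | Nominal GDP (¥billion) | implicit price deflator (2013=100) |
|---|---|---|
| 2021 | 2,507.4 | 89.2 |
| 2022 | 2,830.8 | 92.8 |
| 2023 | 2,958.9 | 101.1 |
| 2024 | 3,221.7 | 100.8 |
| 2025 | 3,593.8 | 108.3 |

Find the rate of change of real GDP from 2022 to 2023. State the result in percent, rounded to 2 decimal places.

Real GDP 2022 = 2830.8/0.928 = 3050.43.
Real GDP 2023 = 2958.9/1.011 = 2926.71.
Change = 2926.71/3050.43 − 1 = -0.0406.

-4.06%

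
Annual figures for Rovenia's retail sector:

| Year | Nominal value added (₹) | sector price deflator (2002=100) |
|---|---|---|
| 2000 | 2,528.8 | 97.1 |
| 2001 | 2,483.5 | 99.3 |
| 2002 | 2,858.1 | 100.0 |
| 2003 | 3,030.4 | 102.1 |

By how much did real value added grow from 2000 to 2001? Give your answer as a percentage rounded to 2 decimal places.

-3.97%

Real value added 2000 = 2528.8/0.971 = 2604.33.
Real value added 2001 = 2483.5/0.993 = 2501.01.
Change = 2501.01/2604.33 − 1 = -0.0397.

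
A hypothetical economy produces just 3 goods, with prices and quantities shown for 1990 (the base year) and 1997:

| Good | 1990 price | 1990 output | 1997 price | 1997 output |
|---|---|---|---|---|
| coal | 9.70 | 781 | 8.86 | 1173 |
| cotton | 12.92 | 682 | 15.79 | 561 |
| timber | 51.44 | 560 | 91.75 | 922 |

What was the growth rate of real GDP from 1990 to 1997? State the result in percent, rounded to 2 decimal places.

Real GDP 1990 = Nominal GDP 1990 = 9.70·781 + 12.92·682 + 51.44·560 = 45193.54.
Real GDP 1997 (at 1990 prices) = 9.70·1173 + 12.92·561 + 51.44·922 = 66053.90.
Real growth = 66053.90/45193.54 − 1 = 0.4616.

46.16%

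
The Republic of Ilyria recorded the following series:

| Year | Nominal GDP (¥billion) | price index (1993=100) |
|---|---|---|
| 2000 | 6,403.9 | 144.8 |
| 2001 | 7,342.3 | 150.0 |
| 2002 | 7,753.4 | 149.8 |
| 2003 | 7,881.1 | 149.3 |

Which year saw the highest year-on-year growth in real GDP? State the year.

2001: real = 7342.3/1.500 = 4894.87; growth vs 2000 (4422.58) = 10.68%.
2002: real = 7753.4/1.498 = 5175.83; growth vs 2001 (4894.87) = 5.74%.
2003: real = 7881.1/1.493 = 5278.70; growth vs 2002 (5175.83) = 1.99%.

2001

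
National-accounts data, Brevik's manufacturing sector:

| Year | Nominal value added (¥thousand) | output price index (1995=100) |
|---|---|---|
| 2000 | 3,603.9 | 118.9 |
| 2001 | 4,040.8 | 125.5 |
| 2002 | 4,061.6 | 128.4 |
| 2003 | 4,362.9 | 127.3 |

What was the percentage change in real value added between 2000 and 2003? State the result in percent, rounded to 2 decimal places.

13.07%

Real value added 2000 = 3603.9/1.189 = 3031.03.
Real value added 2003 = 4362.9/1.273 = 3427.26.
Change = 3427.26/3031.03 − 1 = 0.1307.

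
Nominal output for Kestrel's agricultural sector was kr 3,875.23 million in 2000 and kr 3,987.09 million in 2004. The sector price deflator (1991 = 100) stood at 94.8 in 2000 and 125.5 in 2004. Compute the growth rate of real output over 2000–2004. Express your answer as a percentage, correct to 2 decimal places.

Real output 2000 = 3875.23 / 0.948 = 4087.80.
Real output 2004 = 3987.09 / 1.255 = 3176.96.
Real growth = 3176.96 / 4087.80 − 1 = -0.2228.

-22.28%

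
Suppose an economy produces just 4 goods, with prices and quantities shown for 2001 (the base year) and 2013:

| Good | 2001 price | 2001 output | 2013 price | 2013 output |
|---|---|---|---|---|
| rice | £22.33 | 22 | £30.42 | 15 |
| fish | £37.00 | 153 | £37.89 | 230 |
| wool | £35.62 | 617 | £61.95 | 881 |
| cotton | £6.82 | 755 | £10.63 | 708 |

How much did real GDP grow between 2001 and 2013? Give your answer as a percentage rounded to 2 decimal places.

35.39%

Real GDP 2001 = Nominal GDP 2001 = 22.33·22 + 37.00·153 + 35.62·617 + 6.82·755 = 33278.90.
Real GDP 2013 (at 2001 prices) = 22.33·15 + 37.00·230 + 35.62·881 + 6.82·708 = 45054.73.
Real growth = 45054.73/33278.90 − 1 = 0.3539.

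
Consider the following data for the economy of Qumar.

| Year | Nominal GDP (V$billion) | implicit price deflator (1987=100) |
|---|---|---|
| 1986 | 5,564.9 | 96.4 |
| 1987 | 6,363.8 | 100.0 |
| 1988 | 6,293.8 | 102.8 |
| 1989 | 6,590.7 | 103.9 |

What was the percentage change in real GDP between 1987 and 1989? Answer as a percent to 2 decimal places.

-0.32%

Real GDP 1987 = 6363.8/1.000 = 6363.80.
Real GDP 1989 = 6590.7/1.039 = 6343.31.
Change = 6343.31/6363.80 − 1 = -0.0032.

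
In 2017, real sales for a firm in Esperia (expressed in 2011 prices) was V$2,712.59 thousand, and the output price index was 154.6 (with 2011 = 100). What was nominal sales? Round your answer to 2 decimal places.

V$4,193.66 thousand

Nominal sales = Real × (output price index/100) = 2712.59 × 1.546 = 4193.66.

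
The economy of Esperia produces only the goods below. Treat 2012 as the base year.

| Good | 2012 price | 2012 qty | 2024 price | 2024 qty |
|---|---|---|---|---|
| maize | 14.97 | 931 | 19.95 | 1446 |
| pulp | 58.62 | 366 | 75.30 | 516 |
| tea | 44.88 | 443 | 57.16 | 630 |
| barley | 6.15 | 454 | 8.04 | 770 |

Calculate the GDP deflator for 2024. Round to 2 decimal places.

Nominal GDP 2024 = 19.95·1446 + 75.30·516 + 57.16·630 + 8.04·770 = 109904.10.
Real GDP 2024 (at 2012 prices) = 14.97·1446 + 58.62·516 + 44.88·630 + 6.15·770 = 84904.44.
Deflator = Nominal/Real × 100 = 109904.10/84904.44 × 100 = 129.444.

129.44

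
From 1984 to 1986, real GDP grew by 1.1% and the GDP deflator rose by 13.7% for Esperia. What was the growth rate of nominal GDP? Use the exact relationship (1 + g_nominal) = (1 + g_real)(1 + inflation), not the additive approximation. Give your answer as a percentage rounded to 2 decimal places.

(1 + g_nom) = (1 + g_real)(1 + π) = 1.0110 × 1.1370 = 1.14951.

14.95%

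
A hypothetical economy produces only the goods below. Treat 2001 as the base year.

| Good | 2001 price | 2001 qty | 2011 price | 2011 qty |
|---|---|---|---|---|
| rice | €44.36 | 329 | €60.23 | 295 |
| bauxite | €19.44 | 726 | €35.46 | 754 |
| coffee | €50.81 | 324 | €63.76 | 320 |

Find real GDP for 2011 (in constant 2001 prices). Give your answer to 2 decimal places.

Real GDP 2011 = Σ (p_2001 × q_2011) = 44.36·295 + 19.44·754 + 50.81·320 = 44003.16.

€44003.16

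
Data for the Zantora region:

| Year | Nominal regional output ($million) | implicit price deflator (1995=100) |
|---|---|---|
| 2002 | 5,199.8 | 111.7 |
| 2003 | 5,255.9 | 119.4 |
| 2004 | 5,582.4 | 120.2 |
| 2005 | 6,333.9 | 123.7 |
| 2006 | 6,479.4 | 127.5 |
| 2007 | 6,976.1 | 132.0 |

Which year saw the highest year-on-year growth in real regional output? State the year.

2003: real = 5255.9/1.194 = 4401.93; growth vs 2002 (4655.15) = -5.44%.
2004: real = 5582.4/1.202 = 4644.26; growth vs 2003 (4401.93) = 5.51%.
2005: real = 6333.9/1.237 = 5120.37; growth vs 2004 (4644.26) = 10.25%.
2006: real = 6479.4/1.275 = 5081.88; growth vs 2005 (5120.37) = -0.75%.
2007: real = 6976.1/1.320 = 5284.92; growth vs 2006 (5081.88) = 4.00%.

2005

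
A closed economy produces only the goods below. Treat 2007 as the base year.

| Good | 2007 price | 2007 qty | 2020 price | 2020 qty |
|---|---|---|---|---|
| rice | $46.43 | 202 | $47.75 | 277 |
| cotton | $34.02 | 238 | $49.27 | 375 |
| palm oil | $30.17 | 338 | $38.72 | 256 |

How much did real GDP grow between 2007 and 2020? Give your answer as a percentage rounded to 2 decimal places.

Real GDP 2007 = Nominal GDP 2007 = 46.43·202 + 34.02·238 + 30.17·338 = 27673.08.
Real GDP 2020 (at 2007 prices) = 46.43·277 + 34.02·375 + 30.17·256 = 33342.13.
Real growth = 33342.13/27673.08 − 1 = 0.2049.

20.49%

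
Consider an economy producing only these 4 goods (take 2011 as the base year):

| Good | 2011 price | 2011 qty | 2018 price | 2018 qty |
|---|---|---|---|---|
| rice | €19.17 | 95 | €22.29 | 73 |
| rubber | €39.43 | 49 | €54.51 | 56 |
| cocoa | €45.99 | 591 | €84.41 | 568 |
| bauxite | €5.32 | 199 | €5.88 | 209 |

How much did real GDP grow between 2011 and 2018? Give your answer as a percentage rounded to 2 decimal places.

Real GDP 2011 = Nominal GDP 2011 = 19.17·95 + 39.43·49 + 45.99·591 + 5.32·199 = 31991.99.
Real GDP 2018 (at 2011 prices) = 19.17·73 + 39.43·56 + 45.99·568 + 5.32·209 = 30841.69.
Real growth = 30841.69/31991.99 − 1 = -0.0360.

-3.60%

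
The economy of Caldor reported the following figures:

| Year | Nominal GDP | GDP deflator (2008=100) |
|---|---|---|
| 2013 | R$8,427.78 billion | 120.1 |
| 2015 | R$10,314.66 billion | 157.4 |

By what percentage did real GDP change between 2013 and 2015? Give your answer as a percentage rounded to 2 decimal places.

Deflate each year: 2013 → 8427.78/1.201 = 7017.30; 2015 → 10314.66/1.574 = 6553.15.
So real GDP changed by 6553.15/7017.30 − 1 = -0.0661, i.e. -6.61%.

-6.61%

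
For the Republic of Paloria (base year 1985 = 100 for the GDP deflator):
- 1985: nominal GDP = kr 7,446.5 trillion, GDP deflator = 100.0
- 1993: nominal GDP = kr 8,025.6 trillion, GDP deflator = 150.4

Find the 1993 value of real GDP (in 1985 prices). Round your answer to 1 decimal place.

Real GDP = Nominal / (GDP deflator/100) = 8025.6 / 1.504 = 5336.17.

kr 5,336.2 trillion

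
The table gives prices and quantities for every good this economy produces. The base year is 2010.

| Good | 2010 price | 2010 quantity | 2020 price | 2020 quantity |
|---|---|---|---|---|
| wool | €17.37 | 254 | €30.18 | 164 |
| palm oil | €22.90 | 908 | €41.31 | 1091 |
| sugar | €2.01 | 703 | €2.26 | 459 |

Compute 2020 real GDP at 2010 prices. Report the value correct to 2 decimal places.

€28755.17

Real GDP 2020 = Σ (p_2010 × q_2020) = 17.37·164 + 22.90·1091 + 2.01·459 = 28755.17.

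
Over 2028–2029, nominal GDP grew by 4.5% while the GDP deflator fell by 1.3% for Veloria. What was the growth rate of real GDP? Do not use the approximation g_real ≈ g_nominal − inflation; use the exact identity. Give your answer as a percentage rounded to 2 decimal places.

(1 + g_nom) = (1 + g_real)(1 + π), so g_real = 1.0450 / 0.9870 − 1 = 0.05876.

5.88%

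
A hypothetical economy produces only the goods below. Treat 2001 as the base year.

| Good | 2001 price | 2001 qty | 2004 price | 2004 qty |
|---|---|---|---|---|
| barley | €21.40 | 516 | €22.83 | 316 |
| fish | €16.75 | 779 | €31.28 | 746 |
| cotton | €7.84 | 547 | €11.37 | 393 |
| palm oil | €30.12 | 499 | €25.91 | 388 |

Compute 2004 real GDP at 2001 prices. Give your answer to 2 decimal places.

€34025.58

Real GDP 2004 = Σ (p_2001 × q_2004) = 21.40·316 + 16.75·746 + 7.84·393 + 30.12·388 = 34025.58.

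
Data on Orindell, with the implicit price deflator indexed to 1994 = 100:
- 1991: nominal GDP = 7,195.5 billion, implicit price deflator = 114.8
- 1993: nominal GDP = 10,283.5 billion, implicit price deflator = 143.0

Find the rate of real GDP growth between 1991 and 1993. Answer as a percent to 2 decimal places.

Real GDP 1991 = 7195.5 / 1.148 = 6267.86.
Real GDP 1993 = 10283.5 / 1.430 = 7191.26.
Real growth = 7191.26 / 6267.86 − 1 = 0.1473.

14.73%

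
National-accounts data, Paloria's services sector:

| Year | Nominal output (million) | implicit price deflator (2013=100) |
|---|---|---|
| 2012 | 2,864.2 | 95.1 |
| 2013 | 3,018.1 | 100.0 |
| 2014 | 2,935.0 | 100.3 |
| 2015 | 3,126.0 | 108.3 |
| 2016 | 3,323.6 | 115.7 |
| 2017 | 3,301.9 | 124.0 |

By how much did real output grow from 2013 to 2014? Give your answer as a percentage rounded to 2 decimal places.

-3.04%

Real output 2013 = 3018.1/1.000 = 3018.10.
Real output 2014 = 2935.0/1.003 = 2926.22.
Change = 2926.22/3018.10 − 1 = -0.0304.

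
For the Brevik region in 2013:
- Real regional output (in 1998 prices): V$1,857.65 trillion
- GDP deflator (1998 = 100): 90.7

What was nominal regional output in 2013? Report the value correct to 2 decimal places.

Nominal regional output = Real × (GDP deflator/100) = 1857.65 × 0.907 = 1684.89.

V$1,684.89 trillion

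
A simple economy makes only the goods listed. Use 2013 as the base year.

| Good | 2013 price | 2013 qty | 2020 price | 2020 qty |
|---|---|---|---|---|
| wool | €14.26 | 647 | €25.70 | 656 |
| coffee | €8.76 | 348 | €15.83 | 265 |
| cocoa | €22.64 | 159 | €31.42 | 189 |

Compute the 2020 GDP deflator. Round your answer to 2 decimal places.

Nominal GDP 2020 = 25.70·656 + 15.83·265 + 31.42·189 = 26992.53.
Real GDP 2020 (at 2013 prices) = 14.26·656 + 8.76·265 + 22.64·189 = 15954.92.
Deflator = Nominal/Real × 100 = 26992.53/15954.92 × 100 = 169.180.

169.18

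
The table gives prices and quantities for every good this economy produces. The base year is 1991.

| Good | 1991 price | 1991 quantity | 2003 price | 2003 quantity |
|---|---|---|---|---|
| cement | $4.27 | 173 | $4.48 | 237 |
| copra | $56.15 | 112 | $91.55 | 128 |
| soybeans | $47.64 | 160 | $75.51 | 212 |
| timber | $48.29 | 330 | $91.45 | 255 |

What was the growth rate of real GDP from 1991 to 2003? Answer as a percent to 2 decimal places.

Real GDP 1991 = Nominal GDP 1991 = 4.27·173 + 56.15·112 + 47.64·160 + 48.29·330 = 30585.61.
Real GDP 2003 (at 1991 prices) = 4.27·237 + 56.15·128 + 47.64·212 + 48.29·255 = 30612.82.
Real growth = 30612.82/30585.61 − 1 = 0.0009.

0.09%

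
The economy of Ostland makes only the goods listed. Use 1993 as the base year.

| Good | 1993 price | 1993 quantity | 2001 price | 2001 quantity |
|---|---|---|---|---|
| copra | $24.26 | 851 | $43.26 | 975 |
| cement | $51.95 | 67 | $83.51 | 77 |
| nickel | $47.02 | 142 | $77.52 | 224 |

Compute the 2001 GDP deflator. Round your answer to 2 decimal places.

Nominal GDP 2001 = 43.26·975 + 83.51·77 + 77.52·224 = 65973.25.
Real GDP 2001 (at 1993 prices) = 24.26·975 + 51.95·77 + 47.02·224 = 38186.13.
Deflator = Nominal/Real × 100 = 65973.25/38186.13 × 100 = 172.768.

172.77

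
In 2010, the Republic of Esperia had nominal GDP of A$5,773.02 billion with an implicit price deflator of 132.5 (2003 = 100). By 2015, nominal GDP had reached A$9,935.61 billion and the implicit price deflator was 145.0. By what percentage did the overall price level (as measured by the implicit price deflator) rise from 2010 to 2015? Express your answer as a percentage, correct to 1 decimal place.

9.4%

Price-level change = 145.0 / 132.5 − 1 = 0.0943.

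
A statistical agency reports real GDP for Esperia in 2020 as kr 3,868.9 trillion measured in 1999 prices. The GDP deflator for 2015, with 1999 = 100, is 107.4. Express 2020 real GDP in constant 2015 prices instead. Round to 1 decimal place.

kr 4,155.2 trillion

Real GDP in 2015 prices = Real GDP in 1999 prices × (P_2015/P_1999) = 3868.9 × 1.074 = 4155.20.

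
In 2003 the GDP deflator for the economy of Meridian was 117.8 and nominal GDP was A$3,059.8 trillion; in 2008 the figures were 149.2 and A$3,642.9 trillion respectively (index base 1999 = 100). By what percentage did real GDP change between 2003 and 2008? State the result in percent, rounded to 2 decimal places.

-6.00%

Real GDP 2003 = 3059.8 / 1.178 = 2597.45.
Real GDP 2008 = 3642.9 / 1.492 = 2441.62.
Real growth = 2441.62 / 2597.45 − 1 = -0.0600.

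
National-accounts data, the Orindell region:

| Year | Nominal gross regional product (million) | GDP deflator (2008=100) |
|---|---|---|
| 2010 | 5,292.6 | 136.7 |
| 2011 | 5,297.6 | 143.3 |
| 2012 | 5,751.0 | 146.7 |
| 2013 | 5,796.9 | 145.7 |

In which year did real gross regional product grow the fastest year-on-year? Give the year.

2011: real = 5297.6/1.433 = 3696.86; growth vs 2010 (3871.69) = -4.52%.
2012: real = 5751.0/1.467 = 3920.25; growth vs 2011 (3696.86) = 6.04%.
2013: real = 5796.9/1.457 = 3978.65; growth vs 2012 (3920.25) = 1.49%.

2012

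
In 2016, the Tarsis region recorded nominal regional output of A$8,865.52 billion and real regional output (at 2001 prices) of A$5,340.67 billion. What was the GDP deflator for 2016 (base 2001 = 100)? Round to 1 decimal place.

166.0

GDP deflator = (Nominal / Real) × 100 = 8865.52 / 5340.67 × 100 = 166.00.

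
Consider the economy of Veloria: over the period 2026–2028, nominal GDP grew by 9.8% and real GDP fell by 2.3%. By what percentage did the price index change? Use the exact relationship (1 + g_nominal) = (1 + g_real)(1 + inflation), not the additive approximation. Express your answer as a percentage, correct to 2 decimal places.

(1 + g_nom) = (1 + g_real)(1 + π), so π = 1.0980 / 0.9770 − 1 = 0.12385.

12.38%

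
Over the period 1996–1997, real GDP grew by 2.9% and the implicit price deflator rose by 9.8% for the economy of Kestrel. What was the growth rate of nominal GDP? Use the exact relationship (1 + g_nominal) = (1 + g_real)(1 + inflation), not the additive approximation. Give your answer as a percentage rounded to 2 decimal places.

12.98%

(1 + g_nom) = (1 + g_real)(1 + π) = 1.0290 × 1.0980 = 1.12984.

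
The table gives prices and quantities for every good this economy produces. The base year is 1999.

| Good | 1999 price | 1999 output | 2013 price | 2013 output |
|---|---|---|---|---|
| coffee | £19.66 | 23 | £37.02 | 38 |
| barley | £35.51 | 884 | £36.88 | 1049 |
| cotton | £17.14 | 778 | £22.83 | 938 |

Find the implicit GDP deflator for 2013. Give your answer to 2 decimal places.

113.75

Nominal GDP 2013 = 37.02·38 + 36.88·1049 + 22.83·938 = 61508.42.
Real GDP 2013 (at 1999 prices) = 19.66·38 + 35.51·1049 + 17.14·938 = 54074.39.
Deflator = Nominal/Real × 100 = 61508.42/54074.39 × 100 = 113.748.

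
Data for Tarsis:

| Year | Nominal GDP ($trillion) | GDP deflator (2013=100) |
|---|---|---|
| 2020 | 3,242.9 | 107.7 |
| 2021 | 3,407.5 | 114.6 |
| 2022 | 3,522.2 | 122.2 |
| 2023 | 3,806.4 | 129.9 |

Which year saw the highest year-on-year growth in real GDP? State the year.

2021: real = 3407.5/1.146 = 2973.39; growth vs 2020 (3011.05) = -1.25%.
2022: real = 3522.2/1.222 = 2882.32; growth vs 2021 (2973.39) = -3.06%.
2023: real = 3806.4/1.299 = 2930.25; growth vs 2022 (2882.32) = 1.66%.

2023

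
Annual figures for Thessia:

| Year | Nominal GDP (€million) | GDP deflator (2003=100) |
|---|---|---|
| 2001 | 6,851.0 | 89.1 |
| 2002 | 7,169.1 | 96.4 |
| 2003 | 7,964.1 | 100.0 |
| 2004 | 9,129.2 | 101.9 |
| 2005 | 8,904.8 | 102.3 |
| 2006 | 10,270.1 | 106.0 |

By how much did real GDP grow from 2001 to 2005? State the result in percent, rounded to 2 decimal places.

Real GDP 2001 = 6851.0/0.891 = 7689.11.
Real GDP 2005 = 8904.8/1.023 = 8704.59.
Change = 8704.59/7689.11 − 1 = 0.1321.

13.21%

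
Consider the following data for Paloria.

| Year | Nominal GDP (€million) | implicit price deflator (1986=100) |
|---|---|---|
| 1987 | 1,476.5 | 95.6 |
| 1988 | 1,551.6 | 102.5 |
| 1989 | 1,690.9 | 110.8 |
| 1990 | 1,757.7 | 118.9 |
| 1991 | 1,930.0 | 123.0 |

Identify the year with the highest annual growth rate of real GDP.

1991

1988: real = 1551.6/1.025 = 1513.76; growth vs 1987 (1544.46) = -1.99%.
1989: real = 1690.9/1.108 = 1526.08; growth vs 1988 (1513.76) = 0.81%.
1990: real = 1757.7/1.189 = 1478.30; growth vs 1989 (1526.08) = -3.13%.
1991: real = 1930.0/1.230 = 1569.11; growth vs 1990 (1478.30) = 6.14%.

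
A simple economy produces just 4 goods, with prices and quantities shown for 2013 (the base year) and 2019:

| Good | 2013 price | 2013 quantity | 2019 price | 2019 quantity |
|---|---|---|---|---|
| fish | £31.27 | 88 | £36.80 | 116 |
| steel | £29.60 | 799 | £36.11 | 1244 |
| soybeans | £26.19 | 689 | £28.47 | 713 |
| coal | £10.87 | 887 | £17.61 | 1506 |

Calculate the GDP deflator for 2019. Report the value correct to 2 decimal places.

Nominal GDP 2019 = 36.80·116 + 36.11·1244 + 28.47·713 + 17.61·1506 = 96009.41.
Real GDP 2019 (at 2013 prices) = 31.27·116 + 29.60·1244 + 26.19·713 + 10.87·1506 = 75493.41.
Deflator = Nominal/Real × 100 = 96009.41/75493.41 × 100 = 127.176.

127.18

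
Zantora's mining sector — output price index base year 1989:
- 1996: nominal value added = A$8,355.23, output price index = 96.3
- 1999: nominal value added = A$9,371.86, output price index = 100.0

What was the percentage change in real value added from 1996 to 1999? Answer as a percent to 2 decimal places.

Deflate each year: 1996 → 8355.23/0.963 = 8676.25; 1999 → 9371.86/1.000 = 9371.86.
So real value added changed by 9371.86/8676.25 − 1 = 0.0802, i.e. 8.02%.

8.02%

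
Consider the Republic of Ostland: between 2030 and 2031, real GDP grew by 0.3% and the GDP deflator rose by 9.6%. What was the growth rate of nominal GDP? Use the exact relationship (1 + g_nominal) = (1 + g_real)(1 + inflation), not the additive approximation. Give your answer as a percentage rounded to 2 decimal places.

9.93%

(1 + g_nom) = (1 + g_real)(1 + π) = 1.0030 × 1.0960 = 1.09929.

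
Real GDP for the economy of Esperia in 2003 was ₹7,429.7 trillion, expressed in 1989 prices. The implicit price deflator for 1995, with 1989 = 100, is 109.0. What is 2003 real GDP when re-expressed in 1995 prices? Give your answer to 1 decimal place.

Real GDP in 1995 prices = Real GDP in 1989 prices × (P_1995/P_1989) = 7429.7 × 1.090 = 8098.37.

₹8,098.4 trillion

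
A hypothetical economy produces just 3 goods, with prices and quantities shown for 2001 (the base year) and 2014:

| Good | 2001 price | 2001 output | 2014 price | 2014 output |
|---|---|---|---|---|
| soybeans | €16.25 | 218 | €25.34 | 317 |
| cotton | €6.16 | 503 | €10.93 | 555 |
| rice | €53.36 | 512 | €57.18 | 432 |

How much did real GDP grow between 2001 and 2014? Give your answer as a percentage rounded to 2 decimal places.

-6.89%

Real GDP 2001 = Nominal GDP 2001 = 16.25·218 + 6.16·503 + 53.36·512 = 33961.30.
Real GDP 2014 (at 2001 prices) = 16.25·317 + 6.16·555 + 53.36·432 = 31621.57.
Real growth = 31621.57/33961.30 − 1 = -0.0689.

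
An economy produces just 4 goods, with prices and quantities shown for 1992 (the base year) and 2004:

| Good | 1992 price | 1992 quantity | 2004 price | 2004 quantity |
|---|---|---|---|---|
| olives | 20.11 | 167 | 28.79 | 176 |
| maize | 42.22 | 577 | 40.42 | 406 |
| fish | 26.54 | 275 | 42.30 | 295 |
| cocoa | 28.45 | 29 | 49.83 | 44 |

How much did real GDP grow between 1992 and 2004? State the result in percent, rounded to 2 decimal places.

-16.97%

Real GDP 1992 = Nominal GDP 1992 = 20.11·167 + 42.22·577 + 26.54·275 + 28.45·29 = 35842.86.
Real GDP 2004 (at 1992 prices) = 20.11·176 + 42.22·406 + 26.54·295 + 28.45·44 = 29761.78.
Real growth = 29761.78/35842.86 − 1 = -0.1697.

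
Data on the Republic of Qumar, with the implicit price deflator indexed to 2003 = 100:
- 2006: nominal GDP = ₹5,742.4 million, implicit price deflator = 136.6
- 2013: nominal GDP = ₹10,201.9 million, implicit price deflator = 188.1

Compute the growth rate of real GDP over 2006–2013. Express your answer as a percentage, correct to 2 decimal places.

Deflate each year: 2006 → 5742.4/1.366 = 4203.81; 2013 → 10201.9/1.881 = 5423.66.
So real GDP changed by 5423.66/4203.81 − 1 = 0.2902, i.e. 29.02%.

29.02%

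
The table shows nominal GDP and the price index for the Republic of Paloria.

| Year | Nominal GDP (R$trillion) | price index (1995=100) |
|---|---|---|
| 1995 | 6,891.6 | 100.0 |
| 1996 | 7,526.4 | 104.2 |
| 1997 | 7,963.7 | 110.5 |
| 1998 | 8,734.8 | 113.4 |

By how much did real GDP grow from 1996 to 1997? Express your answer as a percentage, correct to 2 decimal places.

-0.22%

Real GDP 1996 = 7526.4/1.042 = 7223.03.
Real GDP 1997 = 7963.7/1.105 = 7206.97.
Change = 7206.97/7223.03 − 1 = -0.0022.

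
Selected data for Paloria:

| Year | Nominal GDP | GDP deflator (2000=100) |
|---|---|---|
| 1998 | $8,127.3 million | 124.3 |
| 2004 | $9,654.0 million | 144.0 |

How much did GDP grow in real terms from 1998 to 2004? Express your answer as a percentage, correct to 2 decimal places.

2.53%

Real GDP 1998 = 8127.3 / 1.243 = 6538.46.
Real GDP 2004 = 9654.0 / 1.440 = 6704.17.
Real growth = 6704.17 / 6538.46 − 1 = 0.0253.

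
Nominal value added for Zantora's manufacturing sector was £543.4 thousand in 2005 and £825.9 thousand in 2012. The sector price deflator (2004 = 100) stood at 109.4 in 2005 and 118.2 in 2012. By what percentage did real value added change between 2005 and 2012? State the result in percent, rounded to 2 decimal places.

40.67%

Real value added 2005 = 543.4 / 1.094 = 496.71.
Real value added 2012 = 825.9 / 1.182 = 698.73.
Real growth = 698.73 / 496.71 − 1 = 0.4067.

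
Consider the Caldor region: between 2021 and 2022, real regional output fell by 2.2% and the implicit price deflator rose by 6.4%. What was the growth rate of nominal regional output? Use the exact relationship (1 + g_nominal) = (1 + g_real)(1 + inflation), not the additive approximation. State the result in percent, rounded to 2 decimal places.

4.06%

(1 + g_nom) = (1 + g_real)(1 + π) = 0.9780 × 1.0640 = 1.04059.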